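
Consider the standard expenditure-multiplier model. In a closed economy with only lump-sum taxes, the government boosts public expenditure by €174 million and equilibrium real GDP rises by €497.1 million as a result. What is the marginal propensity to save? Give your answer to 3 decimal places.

Implied spending multiplier k = ΔY/ΔG = 497.1/174 ≈ 2.8569.
Since k = 1/(1 − MPC), MPC = 1 − 1/k = 1 − ΔG/ΔY = 1 − 174/497.1 ≈ 0.650.
MPS = 1 − MPC = 0.350.

0.350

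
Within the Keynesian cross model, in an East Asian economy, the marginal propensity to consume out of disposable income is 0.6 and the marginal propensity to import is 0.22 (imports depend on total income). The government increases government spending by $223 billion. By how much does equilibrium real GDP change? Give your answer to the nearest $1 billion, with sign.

+$360 billion

Spending multiplier = 1/(1 − c + m) = 1/(1 − 0.6 + 0.22) = 1/0.62 ≈ 1.613.
ΔY = k × ΔG = (+$223 billion) / 0.62 ≈ +$360 billion.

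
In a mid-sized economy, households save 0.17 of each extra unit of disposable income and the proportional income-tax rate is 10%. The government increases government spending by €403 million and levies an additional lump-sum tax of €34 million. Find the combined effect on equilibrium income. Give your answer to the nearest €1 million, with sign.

MPC = 1 − MPS = 1 − 0.17 = 0.83.
Expenditure multiplier = 1/(1 − c(1−t)) = 1/(1 − 0.83×0.9) = 1/0.253 ≈ 3.953.
ΔG contributes k·ΔG = (+€403 million) / 0.253 ≈ +€1,592.9 million.
ΔT of +€34 million changes first-round spending by −c·ΔT = −€28.22 million, contributing k·(−c·ΔT) = (−€28.22 million) / 0.253 ≈ −€111.5 million.
Net ΔY = k(ΔG − c·ΔT) = (+€374.78 million) / 0.253 ≈ +€1,481 million.

+€1,481 million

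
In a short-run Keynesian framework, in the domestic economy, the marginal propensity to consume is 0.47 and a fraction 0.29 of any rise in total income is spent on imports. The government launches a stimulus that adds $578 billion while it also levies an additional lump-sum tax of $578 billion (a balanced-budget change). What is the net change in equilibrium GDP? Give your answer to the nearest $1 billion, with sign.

Expenditure multiplier = 1/(1 − c + m) = 1/(1 − 0.47 + 0.29) = 1/0.82 ≈ 1.22.
ΔG contributes k·ΔG = (+$578 billion) / 0.82 ≈ +$704.9 billion.
ΔT of +$578 billion changes first-round spending by −c·ΔT = −$271.66 billion, contributing k·(−c·ΔT) = (−$271.66 billion) / 0.82 ≈ −$331.3 billion.
Net ΔY = k(ΔG − c·ΔT) = (+$306.34 billion) / 0.82 ≈ +$374 billion.

+$374 billion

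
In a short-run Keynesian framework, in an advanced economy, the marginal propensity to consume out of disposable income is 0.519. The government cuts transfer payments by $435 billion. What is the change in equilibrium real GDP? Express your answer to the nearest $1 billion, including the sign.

The transfer change shifts disposable income by −$435 billion, so first-round consumption changes by c·ΔTR = 0.519 × (−$435 billion) = −$225.765 billion.
Expenditure multiplier = 1/(1 − MPC) = 1/(1 − 0.519) = 1/0.481 ≈ 2.079.
The transfer multiplier is c × k ≈ 1.079, so ΔY = k × (c·ΔTR) = (−$225.765 billion) / 0.481 ≈ −$469 billion.

−$469 billion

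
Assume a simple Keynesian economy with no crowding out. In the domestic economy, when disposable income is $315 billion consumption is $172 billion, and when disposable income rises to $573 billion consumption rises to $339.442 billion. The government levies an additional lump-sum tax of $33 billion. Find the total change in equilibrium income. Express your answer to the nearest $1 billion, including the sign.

MPC = ΔC/ΔYd = (339.442 − 172)/(573 − 315) = 167.442/258 = 0.649.
A lump-sum tax change of +$33 billion shifts disposable income by −$33 billion; first-round consumption changes by −c × ΔT = −0.649 × (+$33 billion) = −$21.417 billion.
Expenditure multiplier = 1/(1 − MPC) = 1/(1 − 0.649) = 1/0.351 ≈ 2.849.
The tax multiplier is −c × k ≈ −1.849, so ΔY = k × (−c·ΔT) = (−$21.417 billion) / 0.351 ≈ −$61 billion.

−$61 billion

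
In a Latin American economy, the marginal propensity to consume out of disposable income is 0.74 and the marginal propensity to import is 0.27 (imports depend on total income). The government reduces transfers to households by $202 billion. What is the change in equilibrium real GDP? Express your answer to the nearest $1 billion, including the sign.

The transfer change shifts disposable income by −$202 billion, so first-round consumption changes by c·ΔTR = 0.74 × (−$202 billion) = −$149.48 billion.
Expenditure multiplier = 1/(1 − c + m) = 1/(1 − 0.74 + 0.27) = 1/0.53 ≈ 1.887.
The transfer multiplier is c × k ≈ 1.396, so ΔY = k × (c·ΔTR) = (−$149.48 billion) / 0.53 ≈ −$282 billion.

−$282 billion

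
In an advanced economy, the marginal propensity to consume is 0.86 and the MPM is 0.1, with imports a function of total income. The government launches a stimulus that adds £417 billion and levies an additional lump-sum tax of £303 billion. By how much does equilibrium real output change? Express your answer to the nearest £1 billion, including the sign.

+£652 billion

Expenditure multiplier = 1/(1 − c + m) = 1/(1 − 0.86 + 0.1) = 1/0.24 ≈ 4.167.
ΔG contributes k·ΔG = (+£417 billion) / 0.24 = +£1,737.5 billion.
ΔT of +£303 billion changes first-round spending by −c·ΔT = −£260.58 billion, contributing k·(−c·ΔT) = (−£260.58 billion) / 0.24 ≈ −£1,085.8 billion.
Net ΔY = k(ΔG − c·ΔT) = (+£156.42 billion) / 0.24 ≈ +£652 billion.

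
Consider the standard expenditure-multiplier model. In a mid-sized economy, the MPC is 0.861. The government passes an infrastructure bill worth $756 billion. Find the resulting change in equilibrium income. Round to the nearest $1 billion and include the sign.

+$5,439 billion

Spending multiplier = 1/(1 − MPC) = 1/(1 − 0.861) = 1/0.139 ≈ 7.194.
ΔY = k × ΔG = (+$756 billion) / 0.139 ≈ +$5,439 billion.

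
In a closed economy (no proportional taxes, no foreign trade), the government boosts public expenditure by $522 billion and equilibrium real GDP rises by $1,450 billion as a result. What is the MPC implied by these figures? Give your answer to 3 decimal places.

0.640

Implied spending multiplier k = ΔY/ΔG = 1,450/522 ≈ 2.7778.
Since k = 1/(1 − MPC), MPC = 1 − 1/k = 1 − ΔG/ΔY = 1 − 522/1,450 = 0.640.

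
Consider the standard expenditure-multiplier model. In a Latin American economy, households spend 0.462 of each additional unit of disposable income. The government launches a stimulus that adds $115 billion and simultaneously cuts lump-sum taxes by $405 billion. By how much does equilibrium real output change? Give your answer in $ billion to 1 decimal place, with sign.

+$561.5 billion

Expenditure multiplier = 1/(1 − MPC) = 1/(1 − 0.462) = 1/0.538 ≈ 1.859.
ΔG contributes k·ΔG = (+$115 billion) / 0.538 ≈ +$213.8 billion.
ΔT of −$405 billion changes first-round spending by −c·ΔT = +$187.11 billion, contributing k·(−c·ΔT) = (+$187.11 billion) / 0.538 ≈ +$347.8 billion.
Net ΔY = k(ΔG − c·ΔT) = (+$302.11 billion) / 0.538 ≈ +$561.5 billion.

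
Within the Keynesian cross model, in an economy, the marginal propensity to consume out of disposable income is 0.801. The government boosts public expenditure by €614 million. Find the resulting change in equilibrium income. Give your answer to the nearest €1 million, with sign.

+€3,085 million

Government-spending multiplier = 1/(1 − MPC) = 1/(1 − 0.801) = 1/0.199 ≈ 5.025.
ΔY = k × ΔG = (+€614 million) / 0.199 ≈ +€3,085 million.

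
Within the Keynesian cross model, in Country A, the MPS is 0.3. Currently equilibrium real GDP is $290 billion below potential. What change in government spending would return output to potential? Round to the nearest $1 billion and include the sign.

MPC = 1 − MPS = 1 − 0.3 = 0.7.
Spending multiplier = 1/(1 − MPC) = 1/(1 − 0.7) = 1/0.3 ≈ 3.333.
Need ΔY = +$290 billion, so ΔG = ΔY/k = (+$290 billion) × 0.3 = +$87 billion.
The government should increase government spending by $87 billion.

+$87 billion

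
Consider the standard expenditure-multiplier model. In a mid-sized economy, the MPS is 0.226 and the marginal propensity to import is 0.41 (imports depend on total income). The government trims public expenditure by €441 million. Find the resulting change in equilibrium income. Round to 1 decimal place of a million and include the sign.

MPC = 1 − MPS = 1 − 0.226 = 0.774.
Government-spending multiplier = 1/(1 − c + m) = 1/(1 − 0.774 + 0.41) = 1/0.636 ≈ 1.572.
ΔY = k × ΔG = (−€441 million) / 0.636 ≈ −€693.4 million.

−€693.4 million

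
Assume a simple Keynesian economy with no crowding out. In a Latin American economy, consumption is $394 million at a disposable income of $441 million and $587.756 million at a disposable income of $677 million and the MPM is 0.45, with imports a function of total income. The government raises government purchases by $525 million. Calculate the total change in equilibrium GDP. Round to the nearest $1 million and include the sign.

MPC = ΔC/ΔYd = (587.756 − 394)/(677 − 441) = 193.756/236 = 0.821.
Spending multiplier = 1/(1 − c + m) = 1/(1 − 0.821 + 0.45) = 1/0.629 ≈ 1.59.
ΔY = k × ΔG = (+$525 million) / 0.629 ≈ +$835 million.

+$835 million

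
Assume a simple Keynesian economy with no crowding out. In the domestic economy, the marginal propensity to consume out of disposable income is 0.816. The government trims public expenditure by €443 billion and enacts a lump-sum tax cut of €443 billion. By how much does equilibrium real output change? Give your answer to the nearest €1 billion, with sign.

−€443 billion

Expenditure multiplier = 1/(1 − MPC) = 1/(1 − 0.816) = 1/0.184 ≈ 5.435.
ΔG contributes k·ΔG = (−€443 billion) / 0.184 ≈ −€2,407.6 billion.
ΔT of −€443 billion changes first-round spending by −c·ΔT = +€361.488 billion, contributing k·(−c·ΔT) = (+€361.488 billion) / 0.184 ≈ +€1,964.6 billion.
With ΔG = ΔT and no other leakages, the balanced-budget multiplier is 1, so ΔY = ΔG = −€443 billion.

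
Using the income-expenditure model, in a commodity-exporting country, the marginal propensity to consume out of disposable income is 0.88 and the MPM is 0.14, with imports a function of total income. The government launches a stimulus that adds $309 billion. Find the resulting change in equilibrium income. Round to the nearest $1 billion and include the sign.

+$1,188 billion

Expenditure multiplier = 1/(1 − c + m) = 1/(1 − 0.88 + 0.14) = 1/0.26 ≈ 3.846.
ΔY = k × ΔG = (+$309 billion) / 0.26 ≈ +$1,188 billion.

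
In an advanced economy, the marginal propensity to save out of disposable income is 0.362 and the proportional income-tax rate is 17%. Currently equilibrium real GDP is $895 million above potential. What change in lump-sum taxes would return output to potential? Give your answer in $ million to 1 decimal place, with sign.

MPC = 1 − MPS = 1 − 0.362 = 0.638.
Spending multiplier = 1/(1 − c(1−t)) = 1/(1 − 0.638×0.83) = 1/0.47046 ≈ 2.126.
Tax multiplier = −c·k = −0.638/0.47046 ≈ −1.356. Need ΔY = −$895 million, so ΔT = ΔY/(−c·k) = −(−$895 million) × 0.47046 / 0.638 ≈ +$660 million.
The government should raise lump-sum taxes by $660 million.

+$660.0 million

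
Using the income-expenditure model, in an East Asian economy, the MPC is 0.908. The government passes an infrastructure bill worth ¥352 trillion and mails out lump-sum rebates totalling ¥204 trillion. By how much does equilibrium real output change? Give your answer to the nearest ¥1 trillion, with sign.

+¥5,839 trillion

Expenditure multiplier = 1/(1 − MPC) = 1/(1 − 0.908) = 1/0.092 ≈ 10.87.
ΔG contributes k·ΔG = (+¥352 trillion) / 0.092 ≈ +¥3,826.1 trillion.
ΔT of −¥204 trillion changes first-round spending by −c·ΔT = +¥185.232 trillion, contributing k·(−c·ΔT) = (+¥185.232 trillion) / 0.092 ≈ +¥2,013.4 trillion.
Net ΔY = k(ΔG − c·ΔT) = (+¥537.232 trillion) / 0.092 ≈ +¥5,839 trillion.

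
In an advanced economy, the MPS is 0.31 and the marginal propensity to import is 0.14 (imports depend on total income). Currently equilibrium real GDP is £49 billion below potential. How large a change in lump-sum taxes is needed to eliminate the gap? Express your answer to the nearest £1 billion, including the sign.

−£32 billion

MPC = 1 − MPS = 1 − 0.31 = 0.69.
Spending multiplier = 1/(1 − c + m) = 1/(1 − 0.69 + 0.14) = 1/0.45 ≈ 2.222.
Tax multiplier = −c·k = −0.69/0.45 ≈ −1.533. Need ΔY = +£49 billion, so ΔT = ΔY/(−c·k) = −(+£49 billion) × 0.45 / 0.69 ≈ −£32 billion.
The government should cut lump-sum taxes by £32 billion.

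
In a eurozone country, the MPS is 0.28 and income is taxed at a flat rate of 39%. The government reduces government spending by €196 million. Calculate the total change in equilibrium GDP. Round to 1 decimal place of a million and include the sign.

−€349.5 million

MPC = 1 − MPS = 1 − 0.28 = 0.72.
Spending multiplier = 1/(1 − c(1−t)) = 1/(1 − 0.72×0.61) = 1/0.5608 ≈ 1.783.
ΔY = k × ΔG = (−€196 million) / 0.5608 ≈ −€349.5 million.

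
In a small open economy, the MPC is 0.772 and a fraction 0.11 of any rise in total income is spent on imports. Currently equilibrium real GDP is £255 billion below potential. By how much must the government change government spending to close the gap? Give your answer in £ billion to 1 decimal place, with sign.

Spending multiplier = 1/(1 − c + m) = 1/(1 − 0.772 + 0.11) = 1/0.338 ≈ 2.959.
Need ΔY = +£255 billion, so ΔG = ΔY/k = (+£255 billion) × 0.338 ≈ +£86.2 billion.
The government should increase government spending by £86.2 billion.

+£86.2 billion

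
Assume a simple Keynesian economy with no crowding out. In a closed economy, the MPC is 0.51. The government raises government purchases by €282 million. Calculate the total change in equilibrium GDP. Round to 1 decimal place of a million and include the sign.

Spending multiplier = 1/(1 − MPC) = 1/(1 − 0.51) = 1/0.49 ≈ 2.041.
ΔY = k × ΔG = (+€282 million) / 0.49 ≈ +€575.5 million.

+€575.5 million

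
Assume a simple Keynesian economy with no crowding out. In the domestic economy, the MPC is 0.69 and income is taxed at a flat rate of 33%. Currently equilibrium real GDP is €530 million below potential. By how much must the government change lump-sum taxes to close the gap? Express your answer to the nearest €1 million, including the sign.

Spending multiplier = 1/(1 − c(1−t)) = 1/(1 − 0.69×0.67) = 1/0.5377 ≈ 1.86.
Tax multiplier = −c·k = −0.69/0.5377 ≈ −1.283. Need ΔY = +€530 million, so ΔT = ΔY/(−c·k) = −(+€530 million) × 0.5377 / 0.69 ≈ −€413 million.
The government should cut lump-sum taxes by €413 million.

−€413 million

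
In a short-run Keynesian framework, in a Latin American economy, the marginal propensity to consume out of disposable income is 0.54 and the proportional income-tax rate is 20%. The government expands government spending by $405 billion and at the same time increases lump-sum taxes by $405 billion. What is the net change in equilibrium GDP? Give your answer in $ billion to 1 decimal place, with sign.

+$328.0 billion

Expenditure multiplier = 1/(1 − c(1−t)) = 1/(1 − 0.54×0.8) = 1/0.568 ≈ 1.761.
ΔG contributes k·ΔG = (+$405 billion) / 0.568 ≈ +$713 billion.
ΔT of +$405 billion changes first-round spending by −c·ΔT = −$218.7 billion, contributing k·(−c·ΔT) = (−$218.7 billion) / 0.568 ≈ −$385 billion.
Net ΔY = k(ΔG − c·ΔT) = (+$186.3 billion) / 0.568 ≈ +$328 billion.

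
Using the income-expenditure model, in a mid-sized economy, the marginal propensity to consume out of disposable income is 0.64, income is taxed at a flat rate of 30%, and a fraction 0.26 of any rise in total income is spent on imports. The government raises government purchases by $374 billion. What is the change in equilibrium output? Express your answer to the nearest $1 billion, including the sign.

Spending multiplier = 1/(1 − c(1−t) + m) = 1/(1 − 0.64×0.7 + 0.26) = 1/0.812 ≈ 1.232.
ΔY = k × ΔG = (+$374 billion) / 0.812 ≈ +$461 billion.

+$461 billion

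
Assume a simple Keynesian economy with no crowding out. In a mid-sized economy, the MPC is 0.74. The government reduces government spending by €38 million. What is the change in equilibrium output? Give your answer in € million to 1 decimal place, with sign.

−€146.2 million

Government-spending multiplier = 1/(1 − MPC) = 1/(1 − 0.74) = 1/0.26 ≈ 3.846.
ΔY = k × ΔG = (−€38 million) / 0.26 ≈ −€146.2 million.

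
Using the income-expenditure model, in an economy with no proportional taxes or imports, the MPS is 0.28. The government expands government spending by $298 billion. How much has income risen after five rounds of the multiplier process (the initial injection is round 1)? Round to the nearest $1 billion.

$858 billion

MPC = 1 − MPS = 1 − 0.28 = 0.72.
Round 1 adds ΔG = $298 billion; each later round is MPC = 0.72 times the previous.
After 5 rounds: 298 + 214.56 + 154.4832 + 111.227904 + 80.08409088 = ΔG·(1 − c^5)/(1 − c) = 298 × (1 − 0.1934917632)/0.28 ≈ $858 billion.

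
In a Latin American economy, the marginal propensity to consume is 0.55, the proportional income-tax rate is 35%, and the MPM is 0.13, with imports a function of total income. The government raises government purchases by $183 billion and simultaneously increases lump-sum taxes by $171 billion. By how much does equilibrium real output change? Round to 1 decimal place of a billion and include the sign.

+$115.1 billion

Expenditure multiplier = 1/(1 − c(1−t) + m) = 1/(1 − 0.55×0.65 + 0.13) = 1/0.7725 ≈ 1.294.
ΔG contributes k·ΔG = (+$183 billion) / 0.7725 ≈ +$236.9 billion.
ΔT of +$171 billion changes first-round spending by −c·ΔT = −$94.05 billion, contributing k·(−c·ΔT) = (−$94.05 billion) / 0.7725 ≈ −$121.7 billion.
Net ΔY = k(ΔG − c·ΔT) = (+$88.95 billion) / 0.7725 ≈ +$115.1 billion.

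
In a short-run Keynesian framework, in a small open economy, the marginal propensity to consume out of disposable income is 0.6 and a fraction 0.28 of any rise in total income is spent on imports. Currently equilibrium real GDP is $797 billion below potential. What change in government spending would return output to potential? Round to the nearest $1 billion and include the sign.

+$542 billion

Spending multiplier = 1/(1 − c + m) = 1/(1 − 0.6 + 0.28) = 1/0.68 ≈ 1.471.
Need ΔY = +$797 billion, so ΔG = ΔY/k = (+$797 billion) × 0.68 ≈ +$542 billion.
The government should increase government spending by $542 billion.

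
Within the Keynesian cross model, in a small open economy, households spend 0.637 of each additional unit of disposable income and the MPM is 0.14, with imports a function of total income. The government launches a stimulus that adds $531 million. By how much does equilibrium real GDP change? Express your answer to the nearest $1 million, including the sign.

+$1,056 million

Expenditure multiplier = 1/(1 − c + m) = 1/(1 − 0.637 + 0.14) = 1/0.503 ≈ 1.988.
ΔY = k × ΔG = (+$531 million) / 0.503 ≈ +$1,056 million.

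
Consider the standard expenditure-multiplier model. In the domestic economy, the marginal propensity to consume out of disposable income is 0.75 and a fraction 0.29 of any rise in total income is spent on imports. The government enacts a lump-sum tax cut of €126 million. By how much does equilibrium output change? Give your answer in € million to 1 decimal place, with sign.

+€175.0 million

A lump-sum tax change of −€126 million shifts disposable income by +€126 million; first-round consumption changes by −c × ΔT = −0.75 × (−€126 million) = +€94.5 million.
Expenditure multiplier = 1/(1 − c + m) = 1/(1 − 0.75 + 0.29) = 1/0.54 ≈ 1.852.
The tax multiplier is −c × k ≈ −1.389, so ΔY = k × (−c·ΔT) = (+€94.5 million) / 0.54 = +€175 million.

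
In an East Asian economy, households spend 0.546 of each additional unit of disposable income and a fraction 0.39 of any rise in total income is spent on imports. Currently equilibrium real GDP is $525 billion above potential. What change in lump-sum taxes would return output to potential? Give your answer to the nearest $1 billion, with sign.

+$812 billion

Spending multiplier = 1/(1 − c + m) = 1/(1 − 0.546 + 0.39) = 1/0.844 ≈ 1.185.
Tax multiplier = −c·k = −0.546/0.844 ≈ −0.647. Need ΔY = −$525 billion, so ΔT = ΔY/(−c·k) = −(−$525 billion) × 0.844 / 0.546 ≈ +$812 billion.
The government should raise lump-sum taxes by $812 billion.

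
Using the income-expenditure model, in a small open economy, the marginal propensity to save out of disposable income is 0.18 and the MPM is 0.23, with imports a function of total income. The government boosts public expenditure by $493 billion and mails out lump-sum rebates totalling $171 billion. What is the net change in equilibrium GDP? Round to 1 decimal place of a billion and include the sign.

+$1,544.4 billion

MPC = 1 − MPS = 1 − 0.18 = 0.82.
Expenditure multiplier = 1/(1 − c + m) = 1/(1 − 0.82 + 0.23) = 1/0.41 ≈ 2.439.
ΔG contributes k·ΔG = (+$493 billion) / 0.41 ≈ +$1,202.4 billion.
ΔT of −$171 billion changes first-round spending by −c·ΔT = +$140.22 billion, contributing k·(−c·ΔT) = (+$140.22 billion) / 0.41 = +$342 billion.
Net ΔY = k(ΔG − c·ΔT) = (+$633.22 billion) / 0.41 ≈ +$1,544.4 billion.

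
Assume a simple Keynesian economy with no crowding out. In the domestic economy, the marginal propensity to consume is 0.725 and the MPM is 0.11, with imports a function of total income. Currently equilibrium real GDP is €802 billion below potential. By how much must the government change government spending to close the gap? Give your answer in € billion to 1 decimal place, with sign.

Spending multiplier = 1/(1 − c + m) = 1/(1 − 0.725 + 0.11) = 1/0.385 ≈ 2.597.
Need ΔY = +€802 billion, so ΔG = ΔY/k = (+€802 billion) × 0.385 ≈ +€308.8 billion.
The government should increase government spending by €308.8 billion.

+€308.8 billion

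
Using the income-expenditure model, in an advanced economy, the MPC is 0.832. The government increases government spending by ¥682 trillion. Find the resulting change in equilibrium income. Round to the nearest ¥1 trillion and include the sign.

+¥4,060 trillion

Spending multiplier = 1/(1 − MPC) = 1/(1 − 0.832) = 1/0.168 ≈ 5.952.
ΔY = k × ΔG = (+¥682 trillion) / 0.168 ≈ +¥4,060 trillion.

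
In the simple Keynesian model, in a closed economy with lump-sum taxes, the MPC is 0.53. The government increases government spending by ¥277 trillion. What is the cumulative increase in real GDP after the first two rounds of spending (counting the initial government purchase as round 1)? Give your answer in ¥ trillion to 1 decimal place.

¥423.8 trillion

Round 1 adds ΔG = ¥277 trillion; each later round is MPC = 0.53 times the previous.
After 2 rounds: 277 + 146.81 = ΔG·(1 − c^2)/(1 − c) = 277 × (1 − 0.2809)/0.47 ≈ ¥423.8 trillion.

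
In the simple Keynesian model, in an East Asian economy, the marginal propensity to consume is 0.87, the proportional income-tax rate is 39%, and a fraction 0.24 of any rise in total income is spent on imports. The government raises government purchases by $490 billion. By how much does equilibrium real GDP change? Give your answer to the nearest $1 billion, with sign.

+$691 billion

Government-spending multiplier = 1/(1 − c(1−t) + m) = 1/(1 − 0.87×0.61 + 0.24) = 1/0.7093 ≈ 1.41.
ΔY = k × ΔG = (+$490 billion) / 0.7093 ≈ +$691 billion.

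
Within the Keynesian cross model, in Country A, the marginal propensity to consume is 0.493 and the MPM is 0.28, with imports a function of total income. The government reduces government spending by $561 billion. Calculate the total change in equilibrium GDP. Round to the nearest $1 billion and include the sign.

−$713 billion

Government-spending multiplier = 1/(1 − c + m) = 1/(1 − 0.493 + 0.28) = 1/0.787 ≈ 1.271.
ΔY = k × ΔG = (−$561 billion) / 0.787 ≈ −$713 billion.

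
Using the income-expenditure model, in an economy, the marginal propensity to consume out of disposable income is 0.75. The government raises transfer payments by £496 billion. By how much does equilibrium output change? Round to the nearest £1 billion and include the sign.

+£1,488 billion

The transfer change shifts disposable income by +£496 billion, so first-round consumption changes by c·ΔTR = 0.75 × (+£496 billion) = +£372 billion.
Expenditure multiplier = 1/(1 − MPC) = 1/(1 − 0.75) = 1/0.25 = 4.
The transfer multiplier is c × k = 3, so ΔY = k × (c·ΔTR) = (+£372 billion) / 0.25 = +£1,488 billion.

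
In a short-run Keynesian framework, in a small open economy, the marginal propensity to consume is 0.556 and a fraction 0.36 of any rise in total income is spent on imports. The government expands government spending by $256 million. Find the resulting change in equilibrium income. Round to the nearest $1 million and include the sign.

+$318 million

Government-spending multiplier = 1/(1 − c + m) = 1/(1 − 0.556 + 0.36) = 1/0.804 ≈ 1.244.
ΔY = k × ΔG = (+$256 million) / 0.804 ≈ +$318 million.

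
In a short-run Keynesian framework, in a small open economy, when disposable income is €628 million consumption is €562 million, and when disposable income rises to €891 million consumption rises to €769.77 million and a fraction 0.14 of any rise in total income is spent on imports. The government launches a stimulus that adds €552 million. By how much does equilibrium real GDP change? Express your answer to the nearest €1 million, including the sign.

+€1,577 million

MPC = ΔC/ΔYd = (769.77 − 562)/(891 − 628) = 207.77/263 = 0.79.
Expenditure multiplier = 1/(1 − c + m) = 1/(1 − 0.79 + 0.14) = 1/0.35 ≈ 2.857.
ΔY = k × ΔG = (+€552 million) / 0.35 ≈ +€1,577 million.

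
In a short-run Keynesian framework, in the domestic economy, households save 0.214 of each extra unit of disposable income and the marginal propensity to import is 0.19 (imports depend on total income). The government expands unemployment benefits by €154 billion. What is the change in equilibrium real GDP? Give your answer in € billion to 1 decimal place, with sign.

+€299.6 billion

MPC = 1 − MPS = 1 − 0.214 = 0.786.
The transfer change shifts disposable income by +€154 billion, so first-round consumption changes by c·ΔTR = 0.786 × (+€154 billion) = +€121.044 billion.
Expenditure multiplier = 1/(1 − c + m) = 1/(1 − 0.786 + 0.19) = 1/0.404 ≈ 2.475.
The transfer multiplier is c × k ≈ 1.946, so ΔY = k × (c·ΔTR) = (+€121.044 billion) / 0.404 ≈ +€299.6 billion.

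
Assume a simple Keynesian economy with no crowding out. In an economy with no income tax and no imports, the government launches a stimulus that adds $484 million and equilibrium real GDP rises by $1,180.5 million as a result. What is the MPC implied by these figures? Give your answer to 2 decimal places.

0.59

Implied spending multiplier k = ΔY/ΔG = 1,180.5/484 ≈ 2.439.
Since k = 1/(1 − MPC), MPC = 1 − 1/k = 1 − ΔG/ΔY = 1 − 484/1,180.5 ≈ 0.59.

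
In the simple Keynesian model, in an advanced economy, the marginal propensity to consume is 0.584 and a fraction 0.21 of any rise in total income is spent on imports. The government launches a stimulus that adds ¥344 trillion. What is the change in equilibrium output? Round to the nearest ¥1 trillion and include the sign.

Government-spending multiplier = 1/(1 − c + m) = 1/(1 − 0.584 + 0.21) = 1/0.626 ≈ 1.597.
ΔY = k × ΔG = (+¥344 trillion) / 0.626 ≈ +¥550 trillion.

+¥550 trillion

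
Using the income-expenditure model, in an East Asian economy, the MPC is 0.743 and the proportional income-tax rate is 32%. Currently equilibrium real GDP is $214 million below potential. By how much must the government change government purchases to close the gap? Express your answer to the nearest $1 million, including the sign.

+$106 million

Spending multiplier = 1/(1 − c(1−t)) = 1/(1 − 0.743×0.68) = 1/0.49476 ≈ 2.021.
Need ΔY = +$214 million, so ΔG = ΔY/k = (+$214 million) × 0.49476 ≈ +$106 million.
The government should increase government purchases by $106 million.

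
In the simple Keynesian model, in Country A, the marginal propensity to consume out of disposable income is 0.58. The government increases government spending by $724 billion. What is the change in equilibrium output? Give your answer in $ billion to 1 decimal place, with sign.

Government-spending multiplier = 1/(1 − MPC) = 1/(1 − 0.58) = 1/0.42 ≈ 2.381.
ΔY = k × ΔG = (+$724 billion) / 0.42 ≈ +$1,723.8 billion.

+$1,723.8 billion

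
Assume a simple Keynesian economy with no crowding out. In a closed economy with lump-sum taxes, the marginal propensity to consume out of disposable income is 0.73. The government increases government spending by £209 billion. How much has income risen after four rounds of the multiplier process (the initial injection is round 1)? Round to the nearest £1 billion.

£554 billion

Round 1 adds ΔG = £209 billion; each later round is MPC = 0.73 times the previous.
After 4 rounds: 209 + 152.57 + 111.3761 + 81.304553 = ΔG·(1 − c^4)/(1 − c) = 209 × (1 − 0.28398241)/0.27 ≈ £554 billion.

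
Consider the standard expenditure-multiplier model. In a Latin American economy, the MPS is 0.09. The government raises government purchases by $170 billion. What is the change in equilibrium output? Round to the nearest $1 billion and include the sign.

+$1,889 billion

MPC = 1 − MPS = 1 − 0.09 = 0.91.
Expenditure multiplier = 1/(1 − MPC) = 1/(1 − 0.91) = 1/0.09 ≈ 11.111.
ΔY = k × ΔG = (+$170 billion) / 0.09 ≈ +$1,889 billion.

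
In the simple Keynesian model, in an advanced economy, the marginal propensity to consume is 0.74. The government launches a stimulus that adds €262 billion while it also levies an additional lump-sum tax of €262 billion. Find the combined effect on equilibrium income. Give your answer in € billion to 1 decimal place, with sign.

Expenditure multiplier = 1/(1 − MPC) = 1/(1 − 0.74) = 1/0.26 ≈ 3.846.
ΔG contributes k·ΔG = (+€262 billion) / 0.26 ≈ +€1,007.7 billion.
ΔT of +€262 billion changes first-round spending by −c·ΔT = −€193.88 billion, contributing k·(−c·ΔT) = (−€193.88 billion) / 0.26 ≈ −€745.7 billion.
With ΔG = ΔT and no other leakages, the balanced-budget multiplier is 1, so ΔY = ΔG = +€262 billion.

+€262.0 billion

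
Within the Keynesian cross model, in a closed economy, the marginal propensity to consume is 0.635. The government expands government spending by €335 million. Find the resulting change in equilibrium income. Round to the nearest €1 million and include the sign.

Spending multiplier = 1/(1 − MPC) = 1/(1 − 0.635) = 1/0.365 ≈ 2.74.
ΔY = k × ΔG = (+€335 million) / 0.365 ≈ +€918 million.

+€918 million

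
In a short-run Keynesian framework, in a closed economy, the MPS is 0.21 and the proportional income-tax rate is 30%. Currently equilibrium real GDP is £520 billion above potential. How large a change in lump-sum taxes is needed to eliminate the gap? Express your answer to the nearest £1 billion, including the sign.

MPC = 1 − MPS = 1 − 0.21 = 0.79.
Spending multiplier = 1/(1 − c(1−t)) = 1/(1 − 0.79×0.7) = 1/0.447 ≈ 2.237.
Tax multiplier = −c·k = −0.79/0.447 ≈ −1.767. Need ΔY = −£520 billion, so ΔT = ΔY/(−c·k) = −(−£520 billion) × 0.447 / 0.79 ≈ +£294 billion.
The government should raise lump-sum taxes by £294 billion.

+£294 billion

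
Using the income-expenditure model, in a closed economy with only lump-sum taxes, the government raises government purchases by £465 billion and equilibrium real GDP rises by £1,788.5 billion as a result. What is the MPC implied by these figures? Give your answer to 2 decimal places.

0.74

Implied spending multiplier k = ΔY/ΔG = 1,788.5/465 ≈ 3.8462.
Since k = 1/(1 − MPC), MPC = 1 − 1/k = 1 − ΔG/ΔY = 1 − 465/1,788.5 ≈ 0.74.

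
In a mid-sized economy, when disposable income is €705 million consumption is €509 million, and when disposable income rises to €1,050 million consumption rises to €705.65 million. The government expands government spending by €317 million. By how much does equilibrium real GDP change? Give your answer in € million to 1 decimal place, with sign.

MPC = ΔC/ΔYd = (705.65 − 509)/(1,050 − 705) = 196.65/345 = 0.57.
Spending multiplier = 1/(1 − MPC) = 1/(1 − 0.57) = 1/0.43 ≈ 2.326.
ΔY = k × ΔG = (+€317 million) / 0.43 ≈ +€737.2 million.

+€737.2 million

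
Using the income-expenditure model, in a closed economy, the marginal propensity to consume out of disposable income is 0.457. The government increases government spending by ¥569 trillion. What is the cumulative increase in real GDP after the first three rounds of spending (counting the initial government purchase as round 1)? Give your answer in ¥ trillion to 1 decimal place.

¥947.9 trillion

Round 1 adds ΔG = ¥569 trillion; each later round is MPC = 0.457 times the previous.
After 3 rounds: 569 + 260.033 + 118.835081 = ΔG·(1 − c^3)/(1 − c) = 569 × (1 − 0.095443993)/0.543 ≈ ¥947.9 trillion.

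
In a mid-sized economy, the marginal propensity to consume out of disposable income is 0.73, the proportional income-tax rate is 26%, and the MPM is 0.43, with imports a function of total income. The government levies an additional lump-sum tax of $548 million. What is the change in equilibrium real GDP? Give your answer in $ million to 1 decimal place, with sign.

−$449.6 million

A lump-sum tax change of +$548 million shifts disposable income by −$548 million; first-round consumption changes by −c × ΔT = −0.73 × (+$548 million) = −$400.04 million.
Expenditure multiplier = 1/(1 − c(1−t) + m) = 1/(1 − 0.73×0.74 + 0.43) = 1/0.8898 ≈ 1.124.
The tax multiplier is −c × k ≈ −0.82, so ΔY = k × (−c·ΔT) = (−$400.04 million) / 0.8898 ≈ −$449.6 million.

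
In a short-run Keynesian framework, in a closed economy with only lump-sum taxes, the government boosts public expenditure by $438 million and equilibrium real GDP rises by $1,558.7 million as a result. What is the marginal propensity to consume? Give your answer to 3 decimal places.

Implied spending multiplier k = ΔY/ΔG = 1,558.7/438 ≈ 3.5587.
Since k = 1/(1 − MPC), MPC = 1 − 1/k = 1 − ΔG/ΔY = 1 − 438/1,558.7 ≈ 0.719.

0.719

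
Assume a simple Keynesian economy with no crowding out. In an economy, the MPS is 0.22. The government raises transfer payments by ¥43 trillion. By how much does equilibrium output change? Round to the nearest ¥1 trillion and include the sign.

MPC = 1 − MPS = 1 − 0.22 = 0.78.
The transfer change shifts disposable income by +¥43 trillion, so first-round consumption changes by c·ΔTR = 0.78 × (+¥43 trillion) = +¥33.54 trillion.
Expenditure multiplier = 1/(1 − MPC) = 1/(1 − 0.78) = 1/0.22 ≈ 4.545.
The transfer multiplier is c × k ≈ 3.545, so ΔY = k × (c·ΔTR) = (+¥33.54 trillion) / 0.22 ≈ +¥152 trillion.

+¥152 trillion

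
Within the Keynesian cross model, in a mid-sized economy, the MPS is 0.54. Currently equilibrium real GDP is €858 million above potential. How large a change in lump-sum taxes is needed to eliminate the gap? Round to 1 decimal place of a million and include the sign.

+€1,007.2 million

MPC = 1 − MPS = 1 − 0.54 = 0.46.
Spending multiplier = 1/(1 − MPC) = 1/(1 − 0.46) = 1/0.54 ≈ 1.852.
Tax multiplier = −c·k = −0.46/0.54 ≈ −0.852. Need ΔY = −€858 million, so ΔT = ΔY/(−c·k) = −(−€858 million) × 0.54 / 0.46 ≈ +€1,007.2 million.
The government should raise lump-sum taxes by €1,007.2 million.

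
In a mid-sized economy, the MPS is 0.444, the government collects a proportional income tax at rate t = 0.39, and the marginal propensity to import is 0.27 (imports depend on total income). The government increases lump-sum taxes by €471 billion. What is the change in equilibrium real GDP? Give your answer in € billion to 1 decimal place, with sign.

MPC = 1 − MPS = 1 − 0.444 = 0.556.
A lump-sum tax change of +€471 billion shifts disposable income by −€471 billion; first-round consumption changes by −c × ΔT = −0.556 × (+€471 billion) = −€261.876 billion.
Expenditure multiplier = 1/(1 − c(1−t) + m) = 1/(1 − 0.556×0.61 + 0.27) = 1/0.93084 ≈ 1.074.
The tax multiplier is −c × k ≈ −0.597, so ΔY = k × (−c·ΔT) = (−€261.876 billion) / 0.93084 ≈ −€281.3 billion.

−€281.3 billion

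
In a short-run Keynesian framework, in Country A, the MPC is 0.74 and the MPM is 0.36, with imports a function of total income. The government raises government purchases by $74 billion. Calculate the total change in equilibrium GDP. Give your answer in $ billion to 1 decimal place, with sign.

Expenditure multiplier = 1/(1 − c + m) = 1/(1 − 0.74 + 0.36) = 1/0.62 ≈ 1.613.
ΔY = k × ΔG = (+$74 billion) / 0.62 ≈ +$119.4 billion.

+$119.4 billion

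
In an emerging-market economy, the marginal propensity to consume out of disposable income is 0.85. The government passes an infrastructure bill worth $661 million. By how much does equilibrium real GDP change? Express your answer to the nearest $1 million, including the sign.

Spending multiplier = 1/(1 − MPC) = 1/(1 − 0.85) = 1/0.15 ≈ 6.667.
ΔY = k × ΔG = (+$661 million) / 0.15 ≈ +$4,407 million.

+$4,407 million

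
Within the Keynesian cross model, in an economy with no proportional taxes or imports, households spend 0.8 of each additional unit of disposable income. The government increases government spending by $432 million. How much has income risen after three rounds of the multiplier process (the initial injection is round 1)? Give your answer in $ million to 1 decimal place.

$1,054.1 million

Round 1 adds ΔG = $432 million; each later round is MPC = 0.8 times the previous.
After 3 rounds: 432 + 345.6 + 276.48 = ΔG·(1 − c^3)/(1 − c) = 432 × (1 − 0.512)/0.2 ≈ $1,054.1 million.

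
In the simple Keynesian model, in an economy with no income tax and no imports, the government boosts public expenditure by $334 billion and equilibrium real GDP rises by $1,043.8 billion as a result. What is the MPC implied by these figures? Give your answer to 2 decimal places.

0.68

Implied spending multiplier k = ΔY/ΔG = 1,043.8/334 ≈ 3.1251.
Since k = 1/(1 − MPC), MPC = 1 − 1/k = 1 − ΔG/ΔY = 1 − 334/1,043.8 ≈ 0.68.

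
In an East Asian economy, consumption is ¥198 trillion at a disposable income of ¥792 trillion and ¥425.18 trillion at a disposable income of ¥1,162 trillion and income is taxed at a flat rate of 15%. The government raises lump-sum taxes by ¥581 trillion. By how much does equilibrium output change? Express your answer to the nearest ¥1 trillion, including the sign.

−¥746 trillion

MPC = ΔC/ΔYd = (425.18 − 198)/(1,162 − 792) = 227.18/370 = 0.614.
A lump-sum tax change of +¥581 trillion shifts disposable income by −¥581 trillion; first-round consumption changes by −c × ΔT = −0.614 × (+¥581 trillion) = −¥356.734 trillion.
Expenditure multiplier = 1/(1 − c(1−t)) = 1/(1 − 0.614×0.85) = 1/0.4781 ≈ 2.092.
The tax multiplier is −c × k ≈ −1.284, so ΔY = k × (−c·ΔT) = (−¥356.734 trillion) / 0.4781 ≈ −¥746 trillion.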